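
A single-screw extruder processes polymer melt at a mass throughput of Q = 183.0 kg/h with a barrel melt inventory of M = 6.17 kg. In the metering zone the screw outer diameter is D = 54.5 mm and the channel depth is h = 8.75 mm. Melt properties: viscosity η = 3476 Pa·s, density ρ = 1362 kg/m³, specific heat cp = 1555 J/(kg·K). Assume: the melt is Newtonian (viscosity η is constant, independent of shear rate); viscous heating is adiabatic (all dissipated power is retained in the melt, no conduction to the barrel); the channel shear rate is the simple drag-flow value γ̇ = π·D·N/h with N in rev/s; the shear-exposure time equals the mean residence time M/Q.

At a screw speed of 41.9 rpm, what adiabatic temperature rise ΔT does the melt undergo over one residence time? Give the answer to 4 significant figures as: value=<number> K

Q_s = Q / 3600 = 183.0 / 3600 = 0.0508333 kg/s
t_res = M / Q_s = 6.17 ÷ 0.0508333 = 121.377 s
D = 54.5 mm = 0.0545 m;  h = 8.75 mm = 0.00875 m;  N = 41.9 rpm / 60 = 0.698333 rev/s
Shear rate: γ̇ = πDN/h = π·0.0545·0.698333/0.00875 = 13.6647 s⁻¹
ΔT = η·γ̇²·t_res / (ρ·cp) = 3476 · (13.6647)² · 121.377 / (1362 · 1555) = 37.1973 K

value=37.20 K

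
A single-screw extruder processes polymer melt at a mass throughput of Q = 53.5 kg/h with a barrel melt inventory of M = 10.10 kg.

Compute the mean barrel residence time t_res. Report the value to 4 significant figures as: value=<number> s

value=679.6 s

Convert throughput: Q = 53.5 kg/h = 53.5/3600 = 0.0148611 kg/s
t_res = M / Q_s = 10.10 ÷ 0.0148611 = 679.626 s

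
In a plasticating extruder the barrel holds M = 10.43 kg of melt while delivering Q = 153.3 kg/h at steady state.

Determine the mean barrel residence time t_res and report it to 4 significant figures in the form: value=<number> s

value=244.9 s

Convert throughput: Q = 153.3 kg/h = 153.3/3600 = 0.0425833 kg/s
t_res = M / Q_s = 10.43 / 0.0425833 = 244.932 s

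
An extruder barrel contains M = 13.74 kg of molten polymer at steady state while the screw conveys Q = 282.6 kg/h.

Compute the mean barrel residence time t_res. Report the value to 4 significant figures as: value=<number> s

value=175.0 s

Throughput in SI: Q_s = 282.6 kg/h ÷ 3600 s/h = 0.0785 kg/s
t_res = M / Q_s = 13.74 ÷ 0.0785 = 175.032 s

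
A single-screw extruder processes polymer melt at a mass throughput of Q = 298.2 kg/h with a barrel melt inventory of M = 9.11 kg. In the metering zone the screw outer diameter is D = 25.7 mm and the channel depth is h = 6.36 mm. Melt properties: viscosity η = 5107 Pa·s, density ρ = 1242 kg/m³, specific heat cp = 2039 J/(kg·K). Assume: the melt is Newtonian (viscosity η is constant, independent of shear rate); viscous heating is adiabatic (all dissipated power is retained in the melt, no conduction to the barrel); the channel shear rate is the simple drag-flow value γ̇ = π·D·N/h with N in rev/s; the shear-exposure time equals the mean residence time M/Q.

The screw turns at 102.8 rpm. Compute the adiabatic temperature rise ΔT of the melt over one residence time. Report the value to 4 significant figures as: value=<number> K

Q_s = Q / 3600 = 298.2 / 3600 = 0.0828333 kg/s
t_res = M / Q_s = 9.11 ÷ 0.0828333 = 109.98 s
D = 25.7 mm = 0.0257 m;  h = 6.36 mm = 0.00636 m;  N = 102.8 rpm / 60 = 1.71333 rev/s
Shear rate: γ̇ = πDN/h = π·0.0257·1.71333/0.00636 = 21.7504 s⁻¹
Adiabatic rise: ΔT = η γ̇² t_res / (ρ cp) = 5107·(21.7504)²·109.98 / (1242·2039) = 104.924 K

value=104.9 K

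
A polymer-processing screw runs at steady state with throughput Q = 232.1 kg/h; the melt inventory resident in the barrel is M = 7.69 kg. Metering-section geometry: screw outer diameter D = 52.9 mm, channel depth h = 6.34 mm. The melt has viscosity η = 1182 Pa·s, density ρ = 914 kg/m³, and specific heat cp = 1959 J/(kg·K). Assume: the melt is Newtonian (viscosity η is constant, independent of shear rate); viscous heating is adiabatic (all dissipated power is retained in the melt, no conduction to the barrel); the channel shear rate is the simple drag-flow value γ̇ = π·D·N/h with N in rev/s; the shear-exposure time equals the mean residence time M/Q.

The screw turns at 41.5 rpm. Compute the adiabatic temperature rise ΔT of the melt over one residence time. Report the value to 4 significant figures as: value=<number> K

Convert throughput: Q = 232.1 kg/h = 232.1/3600 = 0.0644722 kg/s
t_res = M / Q_s = 7.69 ÷ 0.0644722 = 119.276 s
Geometry in metres: D = 52.9 mm → 0.0529 m, h = 6.34 mm → 0.00634 m; screw speed N = 41.5 rpm = 0.691667 rev/s
γ̇ = π D N / h = (π)(0.0529)(0.691667) / 0.00634 = 18.1306 s⁻¹
ΔT = η·γ̇²·t_res/(ρ·cp) = [1182 × 18.1306² × 119.276] / [914 × 1959] = 25.8831 K

value=25.88 K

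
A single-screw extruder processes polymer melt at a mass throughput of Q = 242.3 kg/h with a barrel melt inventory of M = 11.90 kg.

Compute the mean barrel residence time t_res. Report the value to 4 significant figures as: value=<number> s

value=176.8 s

Q_s = Q / 3600 = 242.3 / 3600 = 0.0673056 kg/s
t_res = M / Q_s = 11.90 ÷ 0.0673056 = 176.806 s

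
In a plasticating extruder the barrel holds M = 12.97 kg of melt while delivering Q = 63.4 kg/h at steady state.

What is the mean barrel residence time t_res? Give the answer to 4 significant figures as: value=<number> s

value=736.5 s

Q_s = Q / 3600 = 63.4 / 3600 = 0.0176111 kg/s
Mean residence time: t_res = M/Q_s = 12.97 kg / 0.0176111 kg/s = 736.467 s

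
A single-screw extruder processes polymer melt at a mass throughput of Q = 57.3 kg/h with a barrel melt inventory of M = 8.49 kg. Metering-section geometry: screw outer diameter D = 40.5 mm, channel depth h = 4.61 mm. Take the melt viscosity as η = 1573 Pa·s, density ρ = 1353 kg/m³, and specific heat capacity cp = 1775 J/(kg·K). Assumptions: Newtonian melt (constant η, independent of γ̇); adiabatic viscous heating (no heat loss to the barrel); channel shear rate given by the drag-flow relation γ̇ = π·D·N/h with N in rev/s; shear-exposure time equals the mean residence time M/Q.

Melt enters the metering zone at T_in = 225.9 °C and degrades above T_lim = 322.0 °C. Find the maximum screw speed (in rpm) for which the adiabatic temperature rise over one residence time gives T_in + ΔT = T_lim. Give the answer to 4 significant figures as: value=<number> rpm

Q_s = Q / 3600 = 57.3 / 3600 = 0.0159167 kg/s
t_res = M / Q_s = 8.49 ÷ 0.0159167 = 533.403 s
D = 40.5 mm = 0.0405 m;  h = 4.61 mm = 0.00461 m
Allowable rise: ΔT_a = T_lim − T_in = 322.0 − 225.9 = 96.1 K
Invert ΔT = ηγ̇²t_res/(ρcp) for γ̇: γ̇_max² = ΔT_a ρ cp / (η t_res) = 96.1·1353·1775 / (1573·533.403) = 275.065 s⁻²
γ̇_max = √275.065 = 16.5851 s⁻¹
Solve γ̇ = πDN/h for N: N_max = γ̇_max·h/(π·D) = 16.5851 × 0.00461 / (π × 0.0405) = 0.600916 rev/s = 36.055 rpm

value=36.05 rpm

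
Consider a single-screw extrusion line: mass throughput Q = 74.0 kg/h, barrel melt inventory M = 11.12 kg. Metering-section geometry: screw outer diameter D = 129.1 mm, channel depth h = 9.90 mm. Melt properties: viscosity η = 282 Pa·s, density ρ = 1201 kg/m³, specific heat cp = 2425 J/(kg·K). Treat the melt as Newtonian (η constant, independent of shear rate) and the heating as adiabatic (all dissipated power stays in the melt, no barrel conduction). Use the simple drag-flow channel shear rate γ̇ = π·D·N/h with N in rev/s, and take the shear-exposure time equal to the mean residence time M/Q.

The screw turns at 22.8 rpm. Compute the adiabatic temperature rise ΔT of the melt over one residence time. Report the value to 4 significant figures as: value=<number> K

value=12.69 K

Q_s = Q / 3600 = 74.0 / 3600 = 0.0205556 kg/s
t_res = M / Q_s = 11.12 ÷ 0.0205556 = 540.973 s
D = 129.1 mm = 0.1291 m;  h = 9.90 mm = 0.0099 m;  N = 22.8 rpm / 60 = 0.38 rev/s
Shear rate: γ̇ = πDN/h = π·0.1291·0.38/0.0099 = 15.5677 s⁻¹
Adiabatic rise: ΔT = η γ̇² t_res / (ρ cp) = 282·(15.5677)²·540.973 / (1201·2425) = 12.6946 K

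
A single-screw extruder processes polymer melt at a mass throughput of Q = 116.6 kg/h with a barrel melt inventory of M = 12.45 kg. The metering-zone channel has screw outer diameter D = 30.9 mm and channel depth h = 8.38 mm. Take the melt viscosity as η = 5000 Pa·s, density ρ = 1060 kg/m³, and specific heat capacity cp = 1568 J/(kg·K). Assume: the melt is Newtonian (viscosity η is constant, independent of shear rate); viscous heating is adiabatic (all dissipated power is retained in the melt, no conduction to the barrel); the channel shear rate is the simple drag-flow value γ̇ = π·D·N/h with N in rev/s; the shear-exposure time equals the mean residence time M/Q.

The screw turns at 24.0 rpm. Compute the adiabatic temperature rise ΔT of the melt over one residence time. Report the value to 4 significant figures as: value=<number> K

value=24.83 K

Q_s = Q / 3600 = 116.6 / 3600 = 0.0323889 kg/s
t_res = M / Q_s = 12.45 ÷ 0.0323889 = 384.391 s
Geometry in metres: D = 30.9 mm → 0.0309 m, h = 8.38 mm → 0.00838 m; screw speed N = 24.0 rpm = 0.4 rev/s
Shear rate: γ̇ = πDN/h = π·0.0309·0.4/0.00838 = 4.63366 s⁻¹
ΔT = η·γ̇²·t_res / (ρ·cp) = 5000 · (4.63366)² · 384.391 / (1060 · 1568) = 24.8279 K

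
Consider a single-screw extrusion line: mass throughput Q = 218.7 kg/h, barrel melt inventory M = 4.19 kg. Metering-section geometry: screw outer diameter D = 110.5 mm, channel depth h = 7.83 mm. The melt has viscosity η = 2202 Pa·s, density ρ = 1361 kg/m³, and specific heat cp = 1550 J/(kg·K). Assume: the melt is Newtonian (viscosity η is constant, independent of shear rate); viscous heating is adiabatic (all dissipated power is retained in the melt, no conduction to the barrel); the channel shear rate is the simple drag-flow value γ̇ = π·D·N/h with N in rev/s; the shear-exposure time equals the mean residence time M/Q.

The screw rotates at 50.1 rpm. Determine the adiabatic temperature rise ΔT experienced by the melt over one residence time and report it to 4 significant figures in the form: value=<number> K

value=98.67 K

Q_s = Q / 3600 = 218.7 / 3600 = 0.06075 kg/s
t_res = M / Q_s = 4.19 ÷ 0.06075 = 68.9712 s
Geometry in metres: D = 110.5 mm → 0.1105 m, h = 7.83 mm → 0.00783 m; screw speed N = 50.1 rpm = 0.835 rev/s
γ̇ = π D N / h = (π)(0.1105)(0.835) / 0.00783 = 37.02 s⁻¹
ΔT = η·γ̇²·t_res/(ρ·cp) = [2202 × 37.02² × 68.9712] / [1361 × 1550] = 98.6663 K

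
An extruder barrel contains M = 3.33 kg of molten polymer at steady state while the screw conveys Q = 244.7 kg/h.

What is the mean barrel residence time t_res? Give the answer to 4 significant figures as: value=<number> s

value=48.99 s

Throughput in SI: Q_s = 244.7 kg/h ÷ 3600 s/h = 0.0679722 kg/s
t_res = M / Q_s = 3.33 / 0.0679722 = 48.9906 s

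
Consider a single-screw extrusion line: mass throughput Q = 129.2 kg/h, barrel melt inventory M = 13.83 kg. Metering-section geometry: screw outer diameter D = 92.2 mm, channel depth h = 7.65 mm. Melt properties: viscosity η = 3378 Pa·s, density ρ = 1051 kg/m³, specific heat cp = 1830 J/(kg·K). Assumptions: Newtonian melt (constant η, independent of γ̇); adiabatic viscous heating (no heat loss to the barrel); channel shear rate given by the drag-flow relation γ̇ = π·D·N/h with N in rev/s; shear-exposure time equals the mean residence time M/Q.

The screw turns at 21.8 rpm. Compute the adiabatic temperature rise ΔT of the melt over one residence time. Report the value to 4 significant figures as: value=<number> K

Convert throughput: Q = 129.2 kg/h = 129.2/3600 = 0.0358889 kg/s
Mean residence time: t_res = M/Q_s = 13.83 kg / 0.0358889 kg/s = 385.356 s
D = 92.2 mm = 0.0922 m;  h = 7.65 mm = 0.00765 m;  N = 21.8 rpm / 60 = 0.363333 rev/s
Shear rate: γ̇ = πDN/h = π·0.0922·0.363333/0.00765 = 13.757 s⁻¹
ΔT = η·γ̇²·t_res / (ρ·cp) = 3378 · (13.757)² · 385.356 / (1051 · 1830) = 128.091 K

value=128.1 K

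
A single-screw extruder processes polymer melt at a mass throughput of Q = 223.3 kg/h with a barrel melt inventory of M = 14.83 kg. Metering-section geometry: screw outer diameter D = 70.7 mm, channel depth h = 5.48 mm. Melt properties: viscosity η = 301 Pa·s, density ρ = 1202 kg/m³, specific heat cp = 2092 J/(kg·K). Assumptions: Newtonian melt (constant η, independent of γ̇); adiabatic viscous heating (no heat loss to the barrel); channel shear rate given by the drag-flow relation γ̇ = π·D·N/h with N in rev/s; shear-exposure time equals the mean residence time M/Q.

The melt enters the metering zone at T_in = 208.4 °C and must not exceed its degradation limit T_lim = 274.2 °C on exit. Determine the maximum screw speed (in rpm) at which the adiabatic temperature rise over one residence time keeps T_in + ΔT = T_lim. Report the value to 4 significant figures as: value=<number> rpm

Q_s = Q / 3600 = 223.3 / 3600 = 0.0620278 kg/s
t_res = M / Q_s = 14.83 / 0.0620278 = 239.086 s
Geometry in SI: D = 70.7 mm → 0.0707 m, h = 5.48 mm → 0.00548 m
ΔT_a = T_lim − T_in = 274.2 − 208.4 = 65.8 K
γ̇_max² = ΔT_a·ρ·cp / (η·t_res) = [65.8 × 1202 × 2092] / [301 × 239.086] = 2299.17 s⁻²
γ̇_max = sqrt(2299.17) = 47.9496 s⁻¹
Solve γ̇ = πDN/h for N: N_max = γ̇_max·h/(π·D) = 47.9496 × 0.00548 / (π × 0.0707) = 1.18303 rev/s = 70.9819 rpm

value=70.98 rpm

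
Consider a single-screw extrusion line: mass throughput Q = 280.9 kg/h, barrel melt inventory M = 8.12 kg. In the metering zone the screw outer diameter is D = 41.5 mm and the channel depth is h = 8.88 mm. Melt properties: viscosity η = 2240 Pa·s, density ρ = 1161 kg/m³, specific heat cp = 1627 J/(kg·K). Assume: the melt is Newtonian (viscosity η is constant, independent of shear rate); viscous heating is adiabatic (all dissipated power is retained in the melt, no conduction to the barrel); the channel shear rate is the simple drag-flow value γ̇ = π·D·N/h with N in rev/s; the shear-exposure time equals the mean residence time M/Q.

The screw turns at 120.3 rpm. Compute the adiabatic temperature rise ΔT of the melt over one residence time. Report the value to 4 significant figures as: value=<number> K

Throughput in SI: Q_s = 280.9 kg/h ÷ 3600 s/h = 0.0780278 kg/s
Mean residence time: t_res = M/Q_s = 8.12 kg / 0.0780278 kg/s = 104.066 s
Geometry in metres: D = 41.5 mm → 0.0415 m, h = 8.88 mm → 0.00888 m; screw speed N = 120.3 rpm = 2.005 rev/s
γ̇ = π·D·N / h = π · 0.0415 · 2.005 / 0.00888 = 29.4374 s⁻¹
ΔT = η·γ̇²·t_res/(ρ·cp) = [2240 × 29.4374² × 104.066] / [1161 × 1627] = 106.938 K

value=106.9 K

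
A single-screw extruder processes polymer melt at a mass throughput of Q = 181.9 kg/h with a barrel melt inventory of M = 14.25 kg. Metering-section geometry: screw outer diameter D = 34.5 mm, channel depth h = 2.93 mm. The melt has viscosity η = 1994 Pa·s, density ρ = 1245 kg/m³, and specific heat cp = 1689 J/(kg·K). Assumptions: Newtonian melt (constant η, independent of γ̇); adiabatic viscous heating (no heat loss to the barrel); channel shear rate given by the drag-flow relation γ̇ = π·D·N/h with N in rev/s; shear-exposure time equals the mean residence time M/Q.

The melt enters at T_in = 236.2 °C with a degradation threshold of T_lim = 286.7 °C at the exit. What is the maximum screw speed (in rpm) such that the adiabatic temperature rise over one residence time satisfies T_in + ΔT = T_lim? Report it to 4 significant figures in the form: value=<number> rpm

Throughput in SI: Q_s = 181.9 kg/h ÷ 3600 s/h = 0.0505278 kg/s
t_res = M / Q_s = 14.25 ÷ 0.0505278 = 282.023 s
Convert to metres: D = 0.0345 m, h = 0.00293 m
ΔT_a = T_lim − T_in = 286.7 °C − 236.2 °C = 50.5 K
Invert ΔT = ηγ̇²t_res/(ρcp) for γ̇: γ̇_max² = ΔT_a ρ cp / (η t_res) = 50.5·1245·1689 / (1994·282.023) = 188.834 s⁻²
γ̇_max = sqrt(188.834) = 13.7417 s⁻¹
N_max = γ̇_max h / (πD) = 13.7417·0.00293/(π·0.0345) = 0.371483 rev/s → ×60 = 22.289 rpm

value=22.29 rpm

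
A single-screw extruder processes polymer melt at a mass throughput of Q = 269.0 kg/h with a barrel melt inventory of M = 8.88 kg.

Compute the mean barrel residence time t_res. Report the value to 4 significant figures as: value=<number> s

Q_s = Q / 3600 = 269.0 / 3600 = 0.0747222 kg/s
t_res = M / Q_s = 8.88 / 0.0747222 = 118.84 s

value=118.8 s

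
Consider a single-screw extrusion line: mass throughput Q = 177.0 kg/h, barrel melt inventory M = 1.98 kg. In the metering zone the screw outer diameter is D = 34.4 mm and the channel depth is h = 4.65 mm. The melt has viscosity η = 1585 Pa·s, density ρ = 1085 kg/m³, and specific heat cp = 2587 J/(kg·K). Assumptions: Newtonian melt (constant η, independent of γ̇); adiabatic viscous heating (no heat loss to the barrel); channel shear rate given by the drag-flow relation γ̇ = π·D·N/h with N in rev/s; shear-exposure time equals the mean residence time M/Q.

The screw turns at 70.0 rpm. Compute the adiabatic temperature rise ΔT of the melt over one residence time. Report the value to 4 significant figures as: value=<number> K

Convert throughput: Q = 177.0 kg/h = 177.0/3600 = 0.0491667 kg/s
t_res = M / Q_s = 1.98 ÷ 0.0491667 = 40.2712 s
D = 34.4 mm = 0.0344 m;  h = 4.65 mm = 0.00465 m;  N = 70.0 rpm / 60 = 1.16667 rev/s
γ̇ = π D N / h = (π)(0.0344)(1.16667) / 0.00465 = 27.1145 s⁻¹
ΔT = η·γ̇²·t_res/(ρ·cp) = [1585 × 27.1145² × 40.2712] / [1085 × 2587] = 16.7187 K

value=16.72 K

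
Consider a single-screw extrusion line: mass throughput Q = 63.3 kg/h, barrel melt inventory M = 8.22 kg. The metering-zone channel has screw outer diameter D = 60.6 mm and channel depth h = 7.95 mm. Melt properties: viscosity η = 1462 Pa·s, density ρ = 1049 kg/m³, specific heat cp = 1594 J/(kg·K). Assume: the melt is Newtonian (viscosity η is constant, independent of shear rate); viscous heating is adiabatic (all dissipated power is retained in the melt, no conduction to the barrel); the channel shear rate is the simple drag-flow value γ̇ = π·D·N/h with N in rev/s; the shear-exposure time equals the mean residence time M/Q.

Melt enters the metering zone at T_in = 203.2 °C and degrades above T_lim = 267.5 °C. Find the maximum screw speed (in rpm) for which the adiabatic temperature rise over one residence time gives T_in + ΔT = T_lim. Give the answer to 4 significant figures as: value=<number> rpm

value=31.42 rpm

Throughput in SI: Q_s = 63.3 kg/h ÷ 3600 s/h = 0.0175833 kg/s
t_res = M / Q_s = 8.22 / 0.0175833 = 467.488 s
D = 60.6 mm = 0.0606 m;  h = 7.95 mm = 0.00795 m
ΔT_a = T_lim − T_in = 267.5 °C − 203.2 °C = 64.3 K
γ̇_max² = ΔT_a·ρ·cp / (η·t_res) = [64.3 × 1049 × 1594] / [1462 × 467.488] = 157.31 s⁻²
Take the square root: γ̇_max = √(157.31) = 12.5423 s⁻¹
N_max = γ̇_max·h / (π·D) = 12.5423 · 0.00795 / (π · 0.0606) = 0.523749 rev/s = 31.4249 rpm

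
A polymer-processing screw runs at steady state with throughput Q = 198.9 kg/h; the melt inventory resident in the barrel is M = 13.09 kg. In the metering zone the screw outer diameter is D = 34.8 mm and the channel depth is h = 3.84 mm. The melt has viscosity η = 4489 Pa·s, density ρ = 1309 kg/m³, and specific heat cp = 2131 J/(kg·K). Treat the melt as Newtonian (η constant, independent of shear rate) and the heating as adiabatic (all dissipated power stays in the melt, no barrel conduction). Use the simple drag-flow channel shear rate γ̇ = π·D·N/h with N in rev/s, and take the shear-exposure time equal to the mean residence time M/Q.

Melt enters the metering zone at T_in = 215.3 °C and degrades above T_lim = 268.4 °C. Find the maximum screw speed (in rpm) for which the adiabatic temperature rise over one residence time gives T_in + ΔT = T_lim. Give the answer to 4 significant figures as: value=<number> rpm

value=24.87 rpm

Convert throughput: Q = 198.9 kg/h = 198.9/3600 = 0.05525 kg/s
Mean residence time: t_res = M/Q_s = 13.09 kg / 0.05525 kg/s = 236.923 s
Geometry in SI: D = 34.8 mm → 0.0348 m, h = 3.84 mm → 0.00384 m
Allowable rise: ΔT_a = T_lim − T_in = 268.4 − 215.3 = 53.1 K
Invert ΔT = ηγ̇²t_res/(ρcp) for γ̇: γ̇_max² = ΔT_a ρ cp / (η t_res) = 53.1·1309·2131 / (4489·236.923) = 139.271 s⁻²
γ̇_max = sqrt(139.271) = 11.8013 s⁻¹
Solve γ̇ = πDN/h for N: N_max = γ̇_max·h/(π·D) = 11.8013 × 0.00384 / (π × 0.0348) = 0.414508 rev/s = 24.8705 rpm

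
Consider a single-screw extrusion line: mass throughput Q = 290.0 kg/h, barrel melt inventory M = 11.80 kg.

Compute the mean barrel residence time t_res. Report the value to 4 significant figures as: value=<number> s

Throughput in SI: Q_s = 290.0 kg/h ÷ 3600 s/h = 0.0805556 kg/s
Mean residence time: t_res = M/Q_s = 11.80 kg / 0.0805556 kg/s = 146.483 s

value=146.5 s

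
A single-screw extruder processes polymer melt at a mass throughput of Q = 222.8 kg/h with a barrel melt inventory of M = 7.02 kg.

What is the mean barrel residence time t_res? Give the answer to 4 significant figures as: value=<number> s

Throughput in SI: Q_s = 222.8 kg/h ÷ 3600 s/h = 0.0618889 kg/s
Mean residence time: t_res = M/Q_s = 7.02 kg / 0.0618889 kg/s = 113.429 s

value=113.4 s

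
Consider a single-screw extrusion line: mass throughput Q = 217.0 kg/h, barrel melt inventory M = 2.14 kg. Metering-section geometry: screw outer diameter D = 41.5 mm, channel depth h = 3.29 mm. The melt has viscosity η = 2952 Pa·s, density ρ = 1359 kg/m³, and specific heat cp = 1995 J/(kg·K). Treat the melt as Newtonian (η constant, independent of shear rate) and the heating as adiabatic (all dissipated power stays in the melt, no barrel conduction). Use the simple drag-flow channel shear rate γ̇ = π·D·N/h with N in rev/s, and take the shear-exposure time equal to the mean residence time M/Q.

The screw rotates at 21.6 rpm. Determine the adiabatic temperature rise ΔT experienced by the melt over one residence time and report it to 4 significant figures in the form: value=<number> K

Q_s = Q / 3600 = 217.0 / 3600 = 0.0602778 kg/s
t_res = M / Q_s = 2.14 ÷ 0.0602778 = 35.5023 s
D = 41.5 mm = 0.0415 m;  h = 3.29 mm = 0.00329 m;  N = 21.6 rpm / 60 = 0.36 rev/s
γ̇ = π·D·N / h = π · 0.0415 · 0.36 / 0.00329 = 14.2661 s⁻¹
ΔT = η·γ̇²·t_res/(ρ·cp) = [2952 × 14.2661² × 35.5023] / [1359 × 1995] = 7.86719 K

value=7.867 K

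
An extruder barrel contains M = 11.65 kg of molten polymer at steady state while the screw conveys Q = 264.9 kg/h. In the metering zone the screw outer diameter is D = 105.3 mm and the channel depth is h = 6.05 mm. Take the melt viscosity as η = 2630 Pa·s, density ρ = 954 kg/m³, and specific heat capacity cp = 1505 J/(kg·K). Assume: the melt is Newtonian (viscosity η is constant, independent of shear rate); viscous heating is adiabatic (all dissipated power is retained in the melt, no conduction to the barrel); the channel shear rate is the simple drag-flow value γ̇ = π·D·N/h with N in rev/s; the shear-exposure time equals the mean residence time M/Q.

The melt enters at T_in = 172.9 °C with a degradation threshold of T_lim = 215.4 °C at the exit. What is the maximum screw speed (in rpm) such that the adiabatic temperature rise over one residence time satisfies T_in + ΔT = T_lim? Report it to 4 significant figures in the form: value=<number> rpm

value=13.28 rpm

Convert throughput: Q = 264.9 kg/h = 264.9/3600 = 0.0735833 kg/s
t_res = M / Q_s = 11.65 ÷ 0.0735833 = 158.324 s
Geometry in SI: D = 105.3 mm → 0.1053 m, h = 6.05 mm → 0.00605 m
ΔT_a = T_lim − T_in = 215.4 − 172.9 = 42.5 K
Invert ΔT = ηγ̇²t_res/(ρcp) for γ̇: γ̇_max² = ΔT_a ρ cp / (η t_res) = 42.5·954·1505 / (2630·158.324) = 146.545 s⁻²
γ̇_max = √146.545 = 12.1056 s⁻¹
N_max = γ̇_max h / (πD) = 12.1056·0.00605/(π·0.1053) = 0.221393 rev/s → ×60 = 13.2836 rpm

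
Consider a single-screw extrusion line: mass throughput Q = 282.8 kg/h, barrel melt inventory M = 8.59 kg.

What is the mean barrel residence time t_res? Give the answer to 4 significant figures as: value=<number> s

value=109.3 s

Q_s = Q / 3600 = 282.8 / 3600 = 0.0785556 kg/s
Mean residence time: t_res = M/Q_s = 8.59 kg / 0.0785556 kg/s = 109.349 s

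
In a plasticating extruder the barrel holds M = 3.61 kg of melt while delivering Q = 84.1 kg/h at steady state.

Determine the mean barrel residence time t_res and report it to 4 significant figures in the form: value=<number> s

Throughput in SI: Q_s = 84.1 kg/h ÷ 3600 s/h = 0.0233611 kg/s
Mean residence time: t_res = M/Q_s = 3.61 kg / 0.0233611 kg/s = 154.53 s

value=154.5 s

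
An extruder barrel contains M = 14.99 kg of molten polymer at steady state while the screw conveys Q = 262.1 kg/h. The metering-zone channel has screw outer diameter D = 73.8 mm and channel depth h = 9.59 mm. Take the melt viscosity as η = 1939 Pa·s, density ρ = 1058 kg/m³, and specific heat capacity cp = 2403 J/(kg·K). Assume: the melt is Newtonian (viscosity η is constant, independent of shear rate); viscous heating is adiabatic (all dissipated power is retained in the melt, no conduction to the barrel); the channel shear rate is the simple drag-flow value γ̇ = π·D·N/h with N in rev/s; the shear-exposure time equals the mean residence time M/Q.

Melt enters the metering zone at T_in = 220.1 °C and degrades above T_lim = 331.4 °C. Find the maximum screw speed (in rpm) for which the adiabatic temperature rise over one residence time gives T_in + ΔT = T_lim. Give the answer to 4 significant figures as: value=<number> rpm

value=66.07 rpm

Q_s = Q / 3600 = 262.1 / 3600 = 0.0728056 kg/s
t_res = M / Q_s = 14.99 / 0.0728056 = 205.891 s
Convert to metres: D = 0.0738 m, h = 0.00959 m
Allowable rise: ΔT_a = T_lim − T_in = 331.4 − 220.1 = 111.3 K
γ̇_max² = ΔT_a·ρ·cp / (η·t_res) = [111.3 × 1058 × 2403] / [1939 × 205.891] = 708.793 s⁻²
Take the square root: γ̇_max = √(708.793) = 26.6232 s⁻¹
Solve γ̇ = πDN/h for N: N_max = γ̇_max·h/(π·D) = 26.6232 × 0.00959 / (π × 0.0738) = 1.10122 rev/s = 66.0729 rpm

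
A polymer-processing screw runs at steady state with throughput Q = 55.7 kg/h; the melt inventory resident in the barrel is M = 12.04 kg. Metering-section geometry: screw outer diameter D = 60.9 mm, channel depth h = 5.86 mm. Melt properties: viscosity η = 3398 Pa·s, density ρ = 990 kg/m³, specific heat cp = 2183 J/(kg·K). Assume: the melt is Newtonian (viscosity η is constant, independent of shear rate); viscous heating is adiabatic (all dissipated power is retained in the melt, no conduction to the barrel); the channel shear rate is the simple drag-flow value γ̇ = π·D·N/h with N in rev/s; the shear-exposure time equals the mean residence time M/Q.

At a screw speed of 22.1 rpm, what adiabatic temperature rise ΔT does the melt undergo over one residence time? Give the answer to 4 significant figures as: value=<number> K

value=176.9 K

Q_s = Q / 3600 = 55.7 / 3600 = 0.0154722 kg/s
t_res = M / Q_s = 12.04 ÷ 0.0154722 = 778.169 s
D = 60.9 mm = 0.0609 m;  h = 5.86 mm = 0.00586 m;  N = 22.1 rpm / 60 = 0.368333 rev/s
γ̇ = π D N / h = (π)(0.0609)(0.368333) / 0.00586 = 12.0257 s⁻¹
ΔT = η·γ̇²·t_res/(ρ·cp) = [3398 × 12.0257² × 778.169] / [990 × 2183] = 176.941 K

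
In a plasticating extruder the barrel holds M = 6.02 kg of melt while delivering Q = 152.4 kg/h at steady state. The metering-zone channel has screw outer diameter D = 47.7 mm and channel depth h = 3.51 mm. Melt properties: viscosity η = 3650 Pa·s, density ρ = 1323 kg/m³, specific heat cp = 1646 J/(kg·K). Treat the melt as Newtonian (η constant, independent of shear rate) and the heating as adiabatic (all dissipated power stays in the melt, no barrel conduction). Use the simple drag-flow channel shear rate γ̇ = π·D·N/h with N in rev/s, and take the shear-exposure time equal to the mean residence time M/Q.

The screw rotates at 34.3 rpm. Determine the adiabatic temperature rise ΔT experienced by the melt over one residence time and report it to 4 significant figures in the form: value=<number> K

value=142.0 K

Convert throughput: Q = 152.4 kg/h = 152.4/3600 = 0.0423333 kg/s
t_res = M / Q_s = 6.02 ÷ 0.0423333 = 142.205 s
D = 47.7 mm = 0.0477 m;  h = 3.51 mm = 0.00351 m;  N = 34.3 rpm / 60 = 0.571667 rev/s
γ̇ = π D N / h = (π)(0.0477)(0.571667) / 0.00351 = 24.4064 s⁻¹
ΔT = η·γ̇²·t_res/(ρ·cp) = [3650 × 24.4064² × 142.205] / [1323 × 1646] = 141.979 K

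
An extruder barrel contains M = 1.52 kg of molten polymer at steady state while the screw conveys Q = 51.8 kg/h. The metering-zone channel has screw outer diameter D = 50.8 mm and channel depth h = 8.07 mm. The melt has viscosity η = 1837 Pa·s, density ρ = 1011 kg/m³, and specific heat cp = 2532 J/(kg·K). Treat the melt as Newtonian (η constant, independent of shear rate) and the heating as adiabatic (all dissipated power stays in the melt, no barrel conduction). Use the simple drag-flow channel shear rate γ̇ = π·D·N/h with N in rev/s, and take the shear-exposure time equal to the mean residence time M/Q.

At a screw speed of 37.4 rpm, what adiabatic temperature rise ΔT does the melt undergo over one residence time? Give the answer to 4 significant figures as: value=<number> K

value=11.52 K

Throughput in SI: Q_s = 51.8 kg/h ÷ 3600 s/h = 0.0143889 kg/s
Mean residence time: t_res = M/Q_s = 1.52 kg / 0.0143889 kg/s = 105.637 s
D = 50.8 mm = 0.0508 m;  h = 8.07 mm = 0.00807 m;  N = 37.4 rpm / 60 = 0.623333 rev/s
γ̇ = π D N / h = (π)(0.0508)(0.623333) / 0.00807 = 12.3271 s⁻¹
ΔT = η·γ̇²·t_res/(ρ·cp) = [1837 × 12.3271² × 105.637] / [1011 × 2532] = 11.5194 K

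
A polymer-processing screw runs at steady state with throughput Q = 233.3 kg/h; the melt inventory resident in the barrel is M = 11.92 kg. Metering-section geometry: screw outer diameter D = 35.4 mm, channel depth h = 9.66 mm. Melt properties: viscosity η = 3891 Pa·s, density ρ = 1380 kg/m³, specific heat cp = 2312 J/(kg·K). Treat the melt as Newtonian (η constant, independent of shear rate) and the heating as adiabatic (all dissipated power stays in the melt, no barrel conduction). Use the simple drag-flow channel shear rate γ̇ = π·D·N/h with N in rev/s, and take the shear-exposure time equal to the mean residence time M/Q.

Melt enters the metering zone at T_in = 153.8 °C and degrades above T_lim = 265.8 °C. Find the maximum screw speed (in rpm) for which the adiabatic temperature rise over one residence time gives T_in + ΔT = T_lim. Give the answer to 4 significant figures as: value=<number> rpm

Throughput in SI: Q_s = 233.3 kg/h ÷ 3600 s/h = 0.0648056 kg/s
Mean residence time: t_res = M/Q_s = 11.92 kg / 0.0648056 kg/s = 183.935 s
Geometry in SI: D = 35.4 mm → 0.0354 m, h = 9.66 mm → 0.00966 m
Allowable rise: ΔT_a = T_lim − T_in = 265.8 − 153.8 = 112 K
γ̇_max² = ΔT_a·ρ·cp / (η·t_res) = [112 × 1380 × 2312] / [3891 × 183.935] = 499.298 s⁻²
Take the square root: γ̇_max = √(499.298) = 22.345 s⁻¹
N_max = γ̇_max h / (πD) = 22.345·0.00966/(π·0.0354) = 1.9409 rev/s → ×60 = 116.454 rpm

value=116.5 rpm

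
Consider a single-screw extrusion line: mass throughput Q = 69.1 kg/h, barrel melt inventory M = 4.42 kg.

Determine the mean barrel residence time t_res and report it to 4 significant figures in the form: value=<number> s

value=230.3 s

Throughput in SI: Q_s = 69.1 kg/h ÷ 3600 s/h = 0.0191944 kg/s
t_res = M / Q_s = 4.42 ÷ 0.0191944 = 230.275 s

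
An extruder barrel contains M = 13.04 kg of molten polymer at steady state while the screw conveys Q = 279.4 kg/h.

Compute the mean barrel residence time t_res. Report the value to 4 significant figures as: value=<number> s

value=168.0 s

Throughput in SI: Q_s = 279.4 kg/h ÷ 3600 s/h = 0.0776111 kg/s
t_res = M / Q_s = 13.04 / 0.0776111 = 168.017 s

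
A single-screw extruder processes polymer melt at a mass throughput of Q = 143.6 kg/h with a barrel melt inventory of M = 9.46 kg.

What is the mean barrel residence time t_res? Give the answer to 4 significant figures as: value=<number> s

Convert throughput: Q = 143.6 kg/h = 143.6/3600 = 0.0398889 kg/s
t_res = M / Q_s = 9.46 ÷ 0.0398889 = 237.159 s

value=237.2 s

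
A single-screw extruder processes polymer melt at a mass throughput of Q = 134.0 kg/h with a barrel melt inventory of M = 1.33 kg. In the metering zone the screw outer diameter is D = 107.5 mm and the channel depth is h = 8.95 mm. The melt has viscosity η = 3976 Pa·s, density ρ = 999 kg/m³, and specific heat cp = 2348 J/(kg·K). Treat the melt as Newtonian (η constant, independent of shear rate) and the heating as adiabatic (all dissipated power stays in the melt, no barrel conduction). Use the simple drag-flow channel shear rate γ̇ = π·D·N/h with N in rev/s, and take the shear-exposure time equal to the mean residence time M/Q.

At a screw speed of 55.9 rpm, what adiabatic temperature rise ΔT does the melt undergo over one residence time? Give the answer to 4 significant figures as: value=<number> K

Throughput in SI: Q_s = 134.0 kg/h ÷ 3600 s/h = 0.0372222 kg/s
Mean residence time: t_res = M/Q_s = 1.33 kg / 0.0372222 kg/s = 35.7313 s
Geometry in metres: D = 107.5 mm → 0.1075 m, h = 8.95 mm → 0.00895 m; screw speed N = 55.9 rpm = 0.931667 rev/s
γ̇ = π·D·N / h = π · 0.1075 · 0.931667 / 0.00895 = 35.1557 s⁻¹
ΔT = η·γ̇²·t_res / (ρ·cp) = 3976 · (35.1557)² · 35.7313 / (999 · 2348) = 74.8555 K

value=74.86 K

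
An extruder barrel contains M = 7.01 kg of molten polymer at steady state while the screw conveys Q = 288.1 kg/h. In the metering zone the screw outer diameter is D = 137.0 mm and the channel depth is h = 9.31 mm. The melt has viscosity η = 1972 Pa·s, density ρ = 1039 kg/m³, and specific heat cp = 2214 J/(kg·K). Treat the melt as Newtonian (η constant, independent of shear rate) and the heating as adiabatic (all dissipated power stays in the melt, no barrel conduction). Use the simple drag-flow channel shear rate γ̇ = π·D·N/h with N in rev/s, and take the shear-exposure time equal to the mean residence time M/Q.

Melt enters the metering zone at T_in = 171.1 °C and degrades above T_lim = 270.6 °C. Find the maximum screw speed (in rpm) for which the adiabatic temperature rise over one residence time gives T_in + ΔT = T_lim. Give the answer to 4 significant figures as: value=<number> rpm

Throughput in SI: Q_s = 288.1 kg/h ÷ 3600 s/h = 0.0800278 kg/s
t_res = M / Q_s = 7.01 ÷ 0.0800278 = 87.5946 s
Geometry in SI: D = 137.0 mm → 0.137 m, h = 9.31 mm → 0.00931 m
ΔT_a = T_lim − T_in = 270.6 °C − 171.1 °C = 99.5 K
γ̇_max² = ΔT_a·ρ·cp/(η·t_res) = 99.5·1039·2214/(1972·87.5946) = 1325.05 s⁻²
Take the square root: γ̇_max = √(1325.05) = 36.4012 s⁻¹
Solve γ̇ = πDN/h for N: N_max = γ̇_max·h/(π·D) = 36.4012 × 0.00931 / (π × 0.137) = 0.7874 rev/s = 47.244 rpm

value=47.24 rpm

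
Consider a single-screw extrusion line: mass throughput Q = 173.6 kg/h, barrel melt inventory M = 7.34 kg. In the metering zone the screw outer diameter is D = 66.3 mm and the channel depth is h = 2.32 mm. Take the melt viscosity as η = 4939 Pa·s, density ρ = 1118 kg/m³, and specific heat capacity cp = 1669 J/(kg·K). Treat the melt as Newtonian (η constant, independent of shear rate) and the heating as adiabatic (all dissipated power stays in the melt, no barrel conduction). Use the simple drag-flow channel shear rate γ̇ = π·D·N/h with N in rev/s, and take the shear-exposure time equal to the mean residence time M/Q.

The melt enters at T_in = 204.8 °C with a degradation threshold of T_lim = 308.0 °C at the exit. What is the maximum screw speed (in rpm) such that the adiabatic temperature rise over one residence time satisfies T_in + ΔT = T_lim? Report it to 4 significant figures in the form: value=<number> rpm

Throughput in SI: Q_s = 173.6 kg/h ÷ 3600 s/h = 0.0482222 kg/s
t_res = M / Q_s = 7.34 / 0.0482222 = 152.212 s
Convert to metres: D = 0.0663 m, h = 0.00232 m
Allowable rise: ΔT_a = T_lim − T_in = 308.0 − 204.8 = 103.2 K
Invert ΔT = ηγ̇²t_res/(ρcp) for γ̇: γ̇_max² = ΔT_a ρ cp / (η t_res) = 103.2·1118·1669 / (4939·152.212) = 256.147 s⁻²
γ̇_max = sqrt(256.147) = 16.0046 s⁻¹
Solve γ̇ = πDN/h for N: N_max = γ̇_max·h/(π·D) = 16.0046 × 0.00232 / (π × 0.0663) = 0.178266 rev/s = 10.696 rpm

value=10.70 rpm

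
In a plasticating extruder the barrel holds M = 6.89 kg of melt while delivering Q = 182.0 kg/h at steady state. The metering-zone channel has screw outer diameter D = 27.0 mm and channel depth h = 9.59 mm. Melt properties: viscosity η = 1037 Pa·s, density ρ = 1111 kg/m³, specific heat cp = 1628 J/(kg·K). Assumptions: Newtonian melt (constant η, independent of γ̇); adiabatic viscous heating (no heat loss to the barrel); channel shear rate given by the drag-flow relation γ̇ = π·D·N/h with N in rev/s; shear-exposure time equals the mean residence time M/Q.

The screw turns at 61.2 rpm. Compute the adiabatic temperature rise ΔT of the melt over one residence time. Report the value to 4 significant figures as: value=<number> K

Convert throughput: Q = 182.0 kg/h = 182.0/3600 = 0.0505556 kg/s
Mean residence time: t_res = M/Q_s = 6.89 kg / 0.0505556 kg/s = 136.286 s
D = 27.0 mm = 0.027 m;  h = 9.59 mm = 0.00959 m;  N = 61.2 rpm / 60 = 1.02 rev/s
Shear rate: γ̇ = πDN/h = π·0.027·1.02/0.00959 = 9.02184 s⁻¹
ΔT = η·γ̇²·t_res / (ρ·cp) = 1037 · (9.02184)² · 136.286 / (1111 · 1628) = 6.35991 K

value=6.360 K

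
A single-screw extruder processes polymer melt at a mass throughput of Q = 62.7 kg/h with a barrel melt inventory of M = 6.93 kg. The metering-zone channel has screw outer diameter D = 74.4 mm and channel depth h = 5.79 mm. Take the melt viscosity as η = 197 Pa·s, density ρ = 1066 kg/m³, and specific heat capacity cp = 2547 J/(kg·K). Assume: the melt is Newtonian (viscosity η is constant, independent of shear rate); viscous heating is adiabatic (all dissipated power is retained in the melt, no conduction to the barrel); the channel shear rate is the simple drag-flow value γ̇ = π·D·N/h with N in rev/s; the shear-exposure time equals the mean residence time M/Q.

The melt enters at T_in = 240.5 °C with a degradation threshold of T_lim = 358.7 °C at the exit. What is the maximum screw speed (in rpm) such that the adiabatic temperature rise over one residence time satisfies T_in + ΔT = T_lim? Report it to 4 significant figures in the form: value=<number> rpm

Throughput in SI: Q_s = 62.7 kg/h ÷ 3600 s/h = 0.0174167 kg/s
t_res = M / Q_s = 6.93 ÷ 0.0174167 = 397.895 s
D = 74.4 mm = 0.0744 m;  h = 5.79 mm = 0.00579 m
Allowable rise: ΔT_a = T_lim − T_in = 358.7 − 240.5 = 118.2 K
γ̇_max² = ΔT_a·ρ·cp / (η·t_res) = [118.2 × 1066 × 2547] / [197 × 397.895] = 4094.2 s⁻²
Take the square root: γ̇_max = √(4094.2) = 63.9859 s⁻¹
N_max = γ̇_max h / (πD) = 63.9859·0.00579/(π·0.0744) = 1.58504 rev/s → ×60 = 95.1024 rpm

value=95.10 rpm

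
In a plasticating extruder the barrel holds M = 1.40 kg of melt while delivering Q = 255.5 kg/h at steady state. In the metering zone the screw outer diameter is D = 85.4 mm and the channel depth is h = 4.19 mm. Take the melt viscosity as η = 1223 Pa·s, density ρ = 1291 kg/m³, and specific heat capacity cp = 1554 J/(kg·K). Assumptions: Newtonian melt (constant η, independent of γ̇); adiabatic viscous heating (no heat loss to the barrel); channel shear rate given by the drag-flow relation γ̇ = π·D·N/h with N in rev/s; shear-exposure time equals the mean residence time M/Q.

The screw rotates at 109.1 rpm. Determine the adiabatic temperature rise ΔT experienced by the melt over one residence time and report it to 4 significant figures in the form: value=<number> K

value=163.0 K

Convert throughput: Q = 255.5 kg/h = 255.5/3600 = 0.0709722 kg/s
t_res = M / Q_s = 1.40 / 0.0709722 = 19.726 s
Geometry in metres: D = 85.4 mm → 0.0854 m, h = 4.19 mm → 0.00419 m; screw speed N = 109.1 rpm = 1.81833 rev/s
γ̇ = π·D·N / h = π · 0.0854 · 1.81833 / 0.00419 = 116.431 s⁻¹
ΔT = η·γ̇²·t_res / (ρ·cp) = 1223 · (116.431)² · 19.726 / (1291 · 1554) = 163.013 K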